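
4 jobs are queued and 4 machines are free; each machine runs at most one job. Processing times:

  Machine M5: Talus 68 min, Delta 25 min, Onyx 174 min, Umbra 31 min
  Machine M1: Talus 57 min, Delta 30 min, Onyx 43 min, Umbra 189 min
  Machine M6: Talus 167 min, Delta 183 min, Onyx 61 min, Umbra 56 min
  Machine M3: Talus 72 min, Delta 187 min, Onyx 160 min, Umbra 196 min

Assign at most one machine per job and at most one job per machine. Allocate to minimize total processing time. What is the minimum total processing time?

Optimal: Talus→Machine M3 (72 min), Delta→Machine M1 (30 min), Onyx→Machine M6 (61 min), Umbra→Machine M5 (31 min) — total 72+30+61+31 = 194 min.
Row-greedy (each job in turn takes its cheapest remaining machine) gives 339 min, worse by 145.
No other one-to-one assignment undercuts 194 min.

Min total: 194 min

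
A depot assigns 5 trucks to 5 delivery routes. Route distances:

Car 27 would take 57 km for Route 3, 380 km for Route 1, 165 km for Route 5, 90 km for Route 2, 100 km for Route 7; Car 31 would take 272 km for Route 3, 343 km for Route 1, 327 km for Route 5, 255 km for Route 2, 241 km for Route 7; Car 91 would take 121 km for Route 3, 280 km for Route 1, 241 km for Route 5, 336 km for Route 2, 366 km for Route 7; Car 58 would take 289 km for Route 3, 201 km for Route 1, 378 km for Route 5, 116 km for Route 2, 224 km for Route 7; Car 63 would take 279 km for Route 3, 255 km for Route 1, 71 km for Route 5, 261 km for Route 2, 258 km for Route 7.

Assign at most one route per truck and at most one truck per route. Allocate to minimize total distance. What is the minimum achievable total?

Optimal: Car 27→Route 2 (90 km), Car 31→Route 7 (241 km), Car 91→Route 3 (121 km), Car 58→Route 1 (201 km), Car 63→Route 5 (71 km) — total 90+241+121+201+71 = 724 km.
Min-entry greedy (repeatedly take the single cheapest remaining cell) gives 765 km, worse by 41.
Swapping Car 63↔Car 58 (Car 63→Route 1 255 km, Car 58→Route 5 378 km) adds 361.

Minimum total: 724 km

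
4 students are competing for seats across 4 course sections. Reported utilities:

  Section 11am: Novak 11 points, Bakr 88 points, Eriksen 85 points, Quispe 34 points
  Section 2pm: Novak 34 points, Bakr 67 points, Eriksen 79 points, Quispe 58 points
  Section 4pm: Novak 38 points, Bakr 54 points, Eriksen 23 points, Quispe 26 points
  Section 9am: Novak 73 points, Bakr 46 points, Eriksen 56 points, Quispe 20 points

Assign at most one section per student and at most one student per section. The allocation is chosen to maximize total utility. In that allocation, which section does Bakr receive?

Optimal: Novak→Section 9am (73 points), Bakr→Section 4pm (54 points), Eriksen→Section 11am (85 points), Quispe→Section 2pm (58 points) — total 73+54+85+58 = 270 points.
Column-greedy (each section in turn goes to its best remaining student) gives 225 points, worse by 45.
Bakr's own top section is Section 11am (88 points), but forcing Bakr→Section 11am and reassigning the rest optimally gives only 266 points — worse by 4.

Bakr receives Section 4pm.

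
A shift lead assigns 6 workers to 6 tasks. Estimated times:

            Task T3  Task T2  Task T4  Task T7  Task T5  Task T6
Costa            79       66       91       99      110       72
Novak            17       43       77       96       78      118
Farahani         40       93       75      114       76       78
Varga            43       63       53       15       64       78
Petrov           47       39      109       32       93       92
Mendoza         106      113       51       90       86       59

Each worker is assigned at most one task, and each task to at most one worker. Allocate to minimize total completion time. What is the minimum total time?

Minimum total: 270 min

Treat this as an assignment problem: match each worker to one task.
Optimal: Costa→Task T6 (72 min), Novak→Task T3 (17 min), Farahani→Task T5 (76 min), Varga→Task T7 (15 min), Petrov→Task T2 (39 min), Mendoza→Task T4 (51 min) — total 72+17+76+15+39+51 = 270 min.
Row-greedy (each worker in turn takes its cheapest remaining task) gives 351 min, worse by 81.
Every other assignment is strictly worse.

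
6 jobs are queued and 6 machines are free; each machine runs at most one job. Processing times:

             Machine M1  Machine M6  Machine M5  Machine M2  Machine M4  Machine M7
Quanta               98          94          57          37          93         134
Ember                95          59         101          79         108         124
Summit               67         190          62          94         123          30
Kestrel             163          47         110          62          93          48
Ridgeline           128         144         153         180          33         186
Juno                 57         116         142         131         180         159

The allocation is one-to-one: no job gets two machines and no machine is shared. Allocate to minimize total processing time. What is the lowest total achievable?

This is a one-to-one assignment (minimum-cost bipartite matching).
Optimal: Quanta→Machine M2 (37 min), Ember→Machine M6 (59 min), Summit→Machine M5 (62 min), Kestrel→Machine M7 (48 min), Ridgeline→Machine M4 (33 min), Juno→Machine M1 (57 min) — total 37+59+62+48+33+57 = 296 min.
Row-greedy (each job in turn takes its cheapest remaining machine) gives 489 min, worse by 193.
Next-best assignment: Quanta→Machine M5, Ember→Machine M6, Summit→Machine M7, Kestrel→Machine M2, Ridgeline→Machine M4, Juno→Machine M1 = 298 min.
Swapping Ridgeline↔Ember (Ridgeline→Machine M6 144 min, Ember→Machine M4 108 min) adds 160.
Checked against all permutations: 296 min is optimal.

Min total: 296 min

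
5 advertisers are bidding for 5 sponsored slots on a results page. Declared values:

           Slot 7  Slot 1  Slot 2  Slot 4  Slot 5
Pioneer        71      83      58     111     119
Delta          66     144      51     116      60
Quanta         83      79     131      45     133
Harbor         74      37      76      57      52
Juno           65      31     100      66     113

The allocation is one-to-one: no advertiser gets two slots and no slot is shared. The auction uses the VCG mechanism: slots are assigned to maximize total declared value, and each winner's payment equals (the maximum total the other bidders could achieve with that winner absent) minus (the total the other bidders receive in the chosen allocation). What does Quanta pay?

Quanta pays $2.

Efficient allocation: Pioneer→Slot 4 ($111), Delta→Slot 1 ($144), Quanta→Slot 2 ($131), Harbor→Slot 7 ($74), Juno→Slot 5 ($113); total welfare W = $573.
Quanta receives Slot 2 at value $131, so the others get W − 131 = $442.
Without Quanta: best allocation of the remaining 4 bidders over all 5 slots is Pioneer→Slot 4 ($111), Delta→Slot 1 ($144), Harbor→Slot 2 ($76), Juno→Slot 5 ($113), total $444.
VCG payment = (others' best without Quanta) − (others' welfare with Quanta) = 444 − 442 = $2.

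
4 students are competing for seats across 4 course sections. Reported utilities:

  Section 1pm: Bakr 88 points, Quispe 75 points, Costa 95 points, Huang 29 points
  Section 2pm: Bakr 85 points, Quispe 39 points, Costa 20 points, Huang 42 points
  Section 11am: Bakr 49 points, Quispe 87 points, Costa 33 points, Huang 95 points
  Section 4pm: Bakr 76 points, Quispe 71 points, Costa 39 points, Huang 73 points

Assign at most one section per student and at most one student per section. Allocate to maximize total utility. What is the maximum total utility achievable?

Optimal: Bakr→Section 2pm (85 points), Quispe→Section 4pm (71 points), Costa→Section 1pm (95 points), Huang→Section 11am (95 points) — total 85+71+95+95 = 346 points.
Row-greedy (each student in turn takes its best remaining section) gives 256 points, worse by 90.
Next-best assignment: Bakr→Section 2pm, Quispe→Section 11am, Costa→Section 1pm, Huang→Section 4pm = 340 points.
Swapping Costa↔Quispe (Costa→Section 4pm 39 points, Quispe→Section 1pm 75 points) loses 52.
Checked against all permutations: 346 points is optimal.

Maximum total: 346 points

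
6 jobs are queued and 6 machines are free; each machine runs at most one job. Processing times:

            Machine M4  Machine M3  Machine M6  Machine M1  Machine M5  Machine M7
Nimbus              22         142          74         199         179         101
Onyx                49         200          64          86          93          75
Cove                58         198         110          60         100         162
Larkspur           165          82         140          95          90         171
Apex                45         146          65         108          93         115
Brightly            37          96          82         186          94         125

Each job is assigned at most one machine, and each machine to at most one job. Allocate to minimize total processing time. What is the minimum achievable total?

Min total: 398 min

Treat this as an assignment problem: match each job to one machine.
Optimal: Nimbus→Machine M4 (22 min), Onyx→Machine M7 (75 min), Cove→Machine M1 (60 min), Larkspur→Machine M3 (82 min), Apex→Machine M6 (65 min), Brightly→Machine M5 (94 min) — total 22+75+60+82+65+94 = 398 min.
Row-greedy (each job in turn takes its cheapest remaining machine) gives 446 min, worse by 48.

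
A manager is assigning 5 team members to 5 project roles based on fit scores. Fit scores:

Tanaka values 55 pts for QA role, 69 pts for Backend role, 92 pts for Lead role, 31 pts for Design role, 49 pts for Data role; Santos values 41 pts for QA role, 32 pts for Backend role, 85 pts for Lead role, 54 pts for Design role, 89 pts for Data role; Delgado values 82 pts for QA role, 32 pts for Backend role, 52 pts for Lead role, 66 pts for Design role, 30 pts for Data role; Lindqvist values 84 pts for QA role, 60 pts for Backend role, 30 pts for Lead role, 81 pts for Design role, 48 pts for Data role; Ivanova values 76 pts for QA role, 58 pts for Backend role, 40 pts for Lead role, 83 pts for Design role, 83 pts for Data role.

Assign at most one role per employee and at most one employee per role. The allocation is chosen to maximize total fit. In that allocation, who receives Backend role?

This is the linear assignment problem.
Optimal: Tanaka→Lead role (92 pts), Santos→Data role (89 pts), Delgado→QA role (82 pts), Lindqvist→Backend role (60 pts), Ivanova→Design role (83 pts) — total 92+89+82+60+83 = 406 pts.
Max-entry greedy (repeatedly take the single best remaining cell) gives 380 pts, worse by 26.
Swapping Santos↔Tanaka (Santos→Lead role 85 pts, Tanaka→Data role 49 pts) loses 47.
Lindqvist's own top role is QA role (84 pts), but forcing Lindqvist→QA role and reassigning the rest optimally gives only 389 pts — worse by 17.

Lindqvist receives Backend role.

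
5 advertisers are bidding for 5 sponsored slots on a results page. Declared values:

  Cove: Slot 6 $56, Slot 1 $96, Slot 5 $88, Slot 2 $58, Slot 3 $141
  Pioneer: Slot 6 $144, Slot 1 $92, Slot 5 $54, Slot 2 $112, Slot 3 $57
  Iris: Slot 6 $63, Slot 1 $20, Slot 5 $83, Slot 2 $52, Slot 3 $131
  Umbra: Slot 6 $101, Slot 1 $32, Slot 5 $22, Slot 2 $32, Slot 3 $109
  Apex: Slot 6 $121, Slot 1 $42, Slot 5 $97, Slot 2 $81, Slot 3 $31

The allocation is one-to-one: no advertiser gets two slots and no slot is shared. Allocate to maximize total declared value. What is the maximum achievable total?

Max total: $537

Optimal: Cove→Slot 1 ($96), Pioneer→Slot 2 ($112), Iris→Slot 3 ($131), Umbra→Slot 6 ($101), Apex→Slot 5 ($97) — total 96+112+131+101+97 = $537.
Max-entry greedy (repeatedly take the single best remaining cell) gives $466, worse by 71.
Swapping Apex↔Umbra (Apex→Slot 6 $121, Umbra→Slot 5 $22) loses 55.
No other one-to-one assignment exceeds $537.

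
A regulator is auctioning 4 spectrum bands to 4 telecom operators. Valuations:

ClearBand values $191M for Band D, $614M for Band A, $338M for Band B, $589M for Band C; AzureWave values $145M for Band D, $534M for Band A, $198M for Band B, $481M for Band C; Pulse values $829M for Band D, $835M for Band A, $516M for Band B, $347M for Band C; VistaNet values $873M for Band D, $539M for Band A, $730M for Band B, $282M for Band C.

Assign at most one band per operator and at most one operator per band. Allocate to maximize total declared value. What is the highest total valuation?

This is the linear assignment problem.
Optimal: ClearBand→Band C ($589M), AzureWave→Band A ($534M), Pulse→Band D ($829M), VistaNet→Band B ($730M) — total 589+534+829+730 = $2682M.
Row-greedy (each operator in turn takes its best remaining band) gives $2654M, worse by 28.

Max total: $2682M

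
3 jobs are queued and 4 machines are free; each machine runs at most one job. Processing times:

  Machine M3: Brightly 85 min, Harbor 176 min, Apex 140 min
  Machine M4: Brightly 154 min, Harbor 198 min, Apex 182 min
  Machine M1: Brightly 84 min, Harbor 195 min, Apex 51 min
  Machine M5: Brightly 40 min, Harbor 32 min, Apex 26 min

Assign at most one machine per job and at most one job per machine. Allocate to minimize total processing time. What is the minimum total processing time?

Optimal: Brightly→Machine M3 (85 min), Harbor→Machine M5 (32 min), Apex→Machine M1 (51 min) — total 85+32+51 = 168 min.
Row-greedy (each job in turn takes its cheapest remaining machine) gives 267 min, worse by 99.
Next-best assignment: Brightly→Machine M4, Harbor→Machine M5, Apex→Machine M1 = 237 min.
Checked against all permutations: 168 min is optimal.

Min total: 168 min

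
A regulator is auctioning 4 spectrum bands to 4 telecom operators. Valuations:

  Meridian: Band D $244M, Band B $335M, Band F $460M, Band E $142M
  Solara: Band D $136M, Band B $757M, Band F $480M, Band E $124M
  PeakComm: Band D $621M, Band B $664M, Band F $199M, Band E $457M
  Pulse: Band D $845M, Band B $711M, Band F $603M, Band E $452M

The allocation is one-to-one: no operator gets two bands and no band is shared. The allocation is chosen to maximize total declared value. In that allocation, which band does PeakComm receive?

PeakComm receives Band E.

This is a one-to-one assignment (maximum-weight bipartite matching).
Optimal: Meridian→Band F ($460M), Solara→Band B ($757M), PeakComm→Band E ($457M), Pulse→Band D ($845M) — total 460+757+457+845 = $2519M.
Row-greedy (each operator in turn takes its best remaining band) gives $2290M, worse by 229.
Swapping Pulse↔PeakComm (Pulse→Band E $452M, PeakComm→Band D $621M) loses 229.
PeakComm's own top band is Band B ($664M), but forcing PeakComm→Band B and reassigning the rest optimally gives only $2131M — worse by 388.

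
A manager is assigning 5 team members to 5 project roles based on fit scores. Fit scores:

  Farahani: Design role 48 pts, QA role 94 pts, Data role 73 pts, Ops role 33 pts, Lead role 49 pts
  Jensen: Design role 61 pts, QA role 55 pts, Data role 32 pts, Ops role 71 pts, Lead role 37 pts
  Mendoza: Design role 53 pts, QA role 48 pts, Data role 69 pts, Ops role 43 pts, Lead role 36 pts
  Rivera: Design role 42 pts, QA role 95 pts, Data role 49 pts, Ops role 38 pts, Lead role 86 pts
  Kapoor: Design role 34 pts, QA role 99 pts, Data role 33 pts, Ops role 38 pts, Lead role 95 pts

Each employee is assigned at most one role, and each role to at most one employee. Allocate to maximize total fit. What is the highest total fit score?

Max total: 387 pts

Optimal: Farahani→Data role (73 pts), Jensen→Ops role (71 pts), Mendoza→Design role (53 pts), Rivera→QA role (95 pts), Kapoor→Lead role (95 pts) — total 73+71+53+95+95 = 387 pts.
Column-greedy (each role in turn goes to its best remaining employee) gives 362 pts, worse by 25.
No other one-to-one assignment exceeds 387 pts.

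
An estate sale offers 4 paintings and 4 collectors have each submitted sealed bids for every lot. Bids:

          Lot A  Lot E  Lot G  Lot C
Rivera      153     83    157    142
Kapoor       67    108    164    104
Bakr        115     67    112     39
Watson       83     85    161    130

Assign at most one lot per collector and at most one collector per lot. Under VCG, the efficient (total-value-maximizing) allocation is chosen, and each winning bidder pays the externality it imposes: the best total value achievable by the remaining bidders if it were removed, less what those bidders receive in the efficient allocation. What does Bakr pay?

Efficient allocation: Rivera→Lot C ($142), Kapoor→Lot E ($108), Bakr→Lot A ($115), Watson→Lot G ($161); total welfare W = $526.
Bakr receives Lot A at value $115, so the others get W − 115 = $411.
Without Bakr: best allocation of the remaining 3 bidders over all 4 lots is Rivera→Lot A ($153), Kapoor→Lot G ($164), Watson→Lot C ($130), total $447.
VCG payment = (others' best without Bakr) − (others' welfare with Bakr) = 447 − 411 = $36.

Bakr pays $36.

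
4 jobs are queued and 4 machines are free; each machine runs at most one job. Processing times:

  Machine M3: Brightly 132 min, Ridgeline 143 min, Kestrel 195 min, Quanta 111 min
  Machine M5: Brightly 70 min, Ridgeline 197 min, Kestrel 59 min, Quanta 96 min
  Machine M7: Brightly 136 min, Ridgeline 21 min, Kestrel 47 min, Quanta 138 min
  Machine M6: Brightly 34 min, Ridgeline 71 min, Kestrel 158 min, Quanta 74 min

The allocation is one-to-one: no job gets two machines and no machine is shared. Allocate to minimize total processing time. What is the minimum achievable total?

Min total: 225 min

Treat this as an assignment problem: match each job to one machine.
Optimal: Brightly→Machine M6 (34 min), Ridgeline→Machine M7 (21 min), Kestrel→Machine M5 (59 min), Quanta→Machine M3 (111 min) — total 34+21+59+111 = 225 min.
Next-best assignment: Brightly→Machine M3, Ridgeline→Machine M7, Kestrel→Machine M5, Quanta→Machine M6 = 286 min.
Swapping Ridgeline↔Kestrel (Ridgeline→Machine M5 197 min, Kestrel→Machine M7 47 min) adds 164.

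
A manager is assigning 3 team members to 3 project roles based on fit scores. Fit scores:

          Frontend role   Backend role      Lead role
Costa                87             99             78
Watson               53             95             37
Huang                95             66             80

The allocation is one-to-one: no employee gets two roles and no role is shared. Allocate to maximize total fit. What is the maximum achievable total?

Max total: 268 pts

Optimal: Costa→Lead role (78 pts), Watson→Backend role (95 pts), Huang→Frontend role (95 pts) — total 78+95+95 = 268 pts.
Row-greedy (each employee in turn takes its best remaining role) gives 232 pts, worse by 36.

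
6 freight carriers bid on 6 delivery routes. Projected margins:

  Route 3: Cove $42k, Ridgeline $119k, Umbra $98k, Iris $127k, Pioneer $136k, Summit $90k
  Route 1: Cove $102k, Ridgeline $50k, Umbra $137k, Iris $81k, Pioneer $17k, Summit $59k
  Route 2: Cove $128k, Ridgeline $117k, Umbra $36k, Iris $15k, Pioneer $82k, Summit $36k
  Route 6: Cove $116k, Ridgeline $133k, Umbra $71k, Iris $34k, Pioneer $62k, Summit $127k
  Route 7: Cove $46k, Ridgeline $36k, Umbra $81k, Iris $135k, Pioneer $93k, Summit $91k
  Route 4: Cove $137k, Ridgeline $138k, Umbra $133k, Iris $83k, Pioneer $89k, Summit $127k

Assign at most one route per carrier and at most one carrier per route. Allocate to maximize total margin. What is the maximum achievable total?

Maximum total: $801k

Optimal: Cove→Route 2 ($128k), Ridgeline→Route 4 ($138k), Umbra→Route 1 ($137k), Iris→Route 7 ($135k), Pioneer→Route 3 ($136k), Summit→Route 6 ($127k) — total 128+138+137+135+136+127 = $801k.
Column-greedy (each route in turn goes to its best remaining carrier) gives $796k, worse by 5.
Swapping Summit↔Cove (Summit→Route 2 $36k, Cove→Route 6 $116k) loses 103.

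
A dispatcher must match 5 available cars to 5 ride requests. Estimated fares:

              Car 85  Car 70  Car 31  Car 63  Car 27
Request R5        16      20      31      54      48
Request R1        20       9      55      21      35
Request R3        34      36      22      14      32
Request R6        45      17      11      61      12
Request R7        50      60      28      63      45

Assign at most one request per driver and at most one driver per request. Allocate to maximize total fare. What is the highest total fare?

Optimal: Car 85→Request R3 ($34), Car 70→Request R7 ($60), Car 31→Request R1 ($55), Car 63→Request R6 ($61), Car 27→Request R5 ($48) — total 34+60+55+61+48 = $258.
Row-greedy (each driver in turn takes its best remaining request) gives $250, worse by 8.
Next-best assignment: Car 85→Request R7, Car 70→Request R3, Car 31→Request R1, Car 63→Request R6, Car 27→Request R5 = $250.
Swapping Car 85↔Car 63 (Car 85→Request R6 $45, Car 63→Request R3 $14) loses 36.
No other one-to-one assignment exceeds $258.

Maximum total: $258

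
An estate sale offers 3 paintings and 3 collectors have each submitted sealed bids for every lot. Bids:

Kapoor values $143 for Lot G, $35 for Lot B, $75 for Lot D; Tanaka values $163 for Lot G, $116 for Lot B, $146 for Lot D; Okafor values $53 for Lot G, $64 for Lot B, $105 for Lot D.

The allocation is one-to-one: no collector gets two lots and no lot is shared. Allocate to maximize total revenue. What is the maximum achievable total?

Maximum total: $364

This is a one-to-one assignment (maximum-weight bipartite matching).
Optimal: Kapoor→Lot G ($143), Tanaka→Lot B ($116), Okafor→Lot D ($105) — total 143+116+105 = $364.
Column-greedy (each lot in turn goes to its best remaining collector) gives $302, worse by 62.
Every other assignment is strictly worse.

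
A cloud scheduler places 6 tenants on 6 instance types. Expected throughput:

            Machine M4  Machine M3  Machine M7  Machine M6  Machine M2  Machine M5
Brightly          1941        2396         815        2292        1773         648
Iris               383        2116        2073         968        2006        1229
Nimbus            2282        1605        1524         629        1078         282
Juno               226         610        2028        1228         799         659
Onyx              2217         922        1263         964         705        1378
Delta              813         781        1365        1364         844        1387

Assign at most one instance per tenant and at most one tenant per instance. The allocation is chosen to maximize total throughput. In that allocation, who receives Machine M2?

This is a one-to-one assignment (maximum-weight bipartite matching).
Optimal: Brightly→Machine M6 (2292 ops/s), Iris→Machine M2 (2006 ops/s), Nimbus→Machine M3 (1605 ops/s), Juno→Machine M7 (2028 ops/s), Onyx→Machine M4 (2217 ops/s), Delta→Machine M5 (1387 ops/s) — total 2292+2006+1605+2028+2217+1387 = 11535 ops/s.
Next-best assignment: Brightly→Machine M3, Iris→Machine M2, Nimbus→Machine M4, Juno→Machine M7, Onyx→Machine M5, Delta→Machine M6 = 11454 ops/s.
Swapping Juno↔Nimbus (Juno→Machine M3 610 ops/s, Nimbus→Machine M7 1524 ops/s) loses 1499.
Iris's own top instance is Machine M3 (2116 ops/s), but forcing Iris→Machine M3 and reassigning the rest optimally gives only 11118 ops/s — worse by 417.

Iris receives Machine M2.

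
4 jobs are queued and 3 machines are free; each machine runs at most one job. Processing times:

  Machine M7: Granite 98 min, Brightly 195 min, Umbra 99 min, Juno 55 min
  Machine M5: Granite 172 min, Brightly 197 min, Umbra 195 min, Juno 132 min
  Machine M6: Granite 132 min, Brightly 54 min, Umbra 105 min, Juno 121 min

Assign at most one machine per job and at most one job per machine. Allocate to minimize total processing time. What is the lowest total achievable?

Optimal: Juno→Machine M7 (55 min), Granite→Machine M5 (172 min), Brightly→Machine M6 (54 min) — total 55+172+54 = 281 min.
Row-greedy (each job in turn takes its cheapest remaining machine) gives 347 min, worse by 66.
Next-best assignment: Granite→Machine M7, Juno→Machine M5, Brightly→Machine M6 = 284 min.
Every other assignment is strictly worse.

Min total: 281 min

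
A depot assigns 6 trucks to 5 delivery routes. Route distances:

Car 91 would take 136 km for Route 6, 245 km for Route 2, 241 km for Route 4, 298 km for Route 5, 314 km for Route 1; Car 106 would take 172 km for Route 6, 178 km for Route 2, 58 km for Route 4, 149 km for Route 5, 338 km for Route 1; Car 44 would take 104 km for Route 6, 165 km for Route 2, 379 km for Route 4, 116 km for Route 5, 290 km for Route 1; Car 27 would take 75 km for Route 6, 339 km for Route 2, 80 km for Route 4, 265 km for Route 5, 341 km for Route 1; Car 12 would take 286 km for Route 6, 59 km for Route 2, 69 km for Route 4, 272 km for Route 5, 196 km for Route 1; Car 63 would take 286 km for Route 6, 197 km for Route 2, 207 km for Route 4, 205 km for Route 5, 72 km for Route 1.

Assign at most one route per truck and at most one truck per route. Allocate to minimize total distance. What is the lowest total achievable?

Optimal: Car 27→Route 6 (75 km), Car 12→Route 2 (59 km), Car 106→Route 4 (58 km), Car 44→Route 5 (116 km), Car 63→Route 1 (72 km) — total 75+59+58+116+72 = 380 km.
Row-greedy (each truck in turn takes its cheapest remaining route) gives 845 km, worse by 465.
No other one-to-one assignment undercuts 380 km.

Minimum total: 380 km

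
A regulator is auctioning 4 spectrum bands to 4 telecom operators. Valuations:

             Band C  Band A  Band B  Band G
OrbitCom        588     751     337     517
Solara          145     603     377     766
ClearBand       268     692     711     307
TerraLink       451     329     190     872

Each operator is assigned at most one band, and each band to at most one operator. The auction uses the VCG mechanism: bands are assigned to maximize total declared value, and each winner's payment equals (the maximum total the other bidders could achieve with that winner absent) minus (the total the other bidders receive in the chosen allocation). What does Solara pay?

Efficient allocation: OrbitCom→Band C ($588M), Solara→Band A ($603M), ClearBand→Band B ($711M), TerraLink→Band G ($872M); total welfare W = $2774M.
Solara receives Band A at value $603M, so the others get W − 603 = $2171M.
Without Solara: best allocation of the remaining 3 bidders over all 4 bands is OrbitCom→Band A ($751M), ClearBand→Band B ($711M), TerraLink→Band G ($872M), total $2334M.
VCG payment = (others' best without Solara) − (others' welfare with Solara) = 2334 − 2171 = $163M.

Solara pays $163M.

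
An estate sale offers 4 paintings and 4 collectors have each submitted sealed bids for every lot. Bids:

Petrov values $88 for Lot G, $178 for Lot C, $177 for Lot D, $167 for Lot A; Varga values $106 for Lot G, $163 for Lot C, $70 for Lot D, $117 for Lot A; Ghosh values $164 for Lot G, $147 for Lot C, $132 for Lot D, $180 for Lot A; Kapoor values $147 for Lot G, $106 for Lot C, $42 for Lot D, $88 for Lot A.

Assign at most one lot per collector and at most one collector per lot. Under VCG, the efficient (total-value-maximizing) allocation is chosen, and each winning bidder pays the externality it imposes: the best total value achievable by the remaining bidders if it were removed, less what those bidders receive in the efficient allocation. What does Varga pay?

Efficient allocation: Petrov→Lot D ($177), Varga→Lot C ($163), Ghosh→Lot A ($180), Kapoor→Lot G ($147); total welfare W = $667.
Varga receives Lot C at value $163, so the others get W − 163 = $504.
Without Varga: best allocation of the remaining 3 bidders over all 4 lots is Petrov→Lot C ($178), Ghosh→Lot A ($180), Kapoor→Lot G ($147), total $505.
VCG payment = (others' best without Varga) − (others' welfare with Varga) = 505 − 504 = $1.

Varga pays $1.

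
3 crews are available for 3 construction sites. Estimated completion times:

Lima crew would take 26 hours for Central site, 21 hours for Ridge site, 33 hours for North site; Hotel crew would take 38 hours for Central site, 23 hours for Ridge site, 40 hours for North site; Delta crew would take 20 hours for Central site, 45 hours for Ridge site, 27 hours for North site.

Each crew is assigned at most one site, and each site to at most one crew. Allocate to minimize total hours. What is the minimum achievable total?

Optimal: Lima crew→Central site (26 hours), Hotel crew→Ridge site (23 hours), Delta crew→North site (27 hours) — total 26+23+27 = 76 hours.
Row-greedy (each crew in turn takes its cheapest remaining site) gives 86 hours, worse by 10.
Swapping Delta crew↔Hotel crew (Delta crew→Ridge site 45 hours, Hotel crew→North site 40 hours) adds 35.
Checked against all permutations: 76 hours is optimal.

Min total: 76 hours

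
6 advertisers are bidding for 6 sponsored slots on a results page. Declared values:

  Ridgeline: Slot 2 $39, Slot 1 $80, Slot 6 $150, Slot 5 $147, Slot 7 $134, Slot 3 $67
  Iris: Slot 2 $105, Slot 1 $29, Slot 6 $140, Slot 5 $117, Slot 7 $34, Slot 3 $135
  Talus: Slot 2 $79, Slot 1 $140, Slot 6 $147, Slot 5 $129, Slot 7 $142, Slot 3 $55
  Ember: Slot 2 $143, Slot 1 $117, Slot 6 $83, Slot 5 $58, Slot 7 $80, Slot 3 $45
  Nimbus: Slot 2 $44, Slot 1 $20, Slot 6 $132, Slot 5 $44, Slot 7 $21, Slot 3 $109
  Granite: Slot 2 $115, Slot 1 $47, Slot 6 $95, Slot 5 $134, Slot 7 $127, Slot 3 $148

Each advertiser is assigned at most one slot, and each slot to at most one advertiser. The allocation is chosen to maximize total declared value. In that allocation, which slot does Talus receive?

Optimal: Ridgeline→Slot 5 ($147), Iris→Slot 3 ($135), Talus→Slot 1 ($140), Ember→Slot 2 ($143), Nimbus→Slot 6 ($132), Granite→Slot 7 ($127) — total 147+135+140+143+132+127 = $824.
Max-entry greedy (repeatedly take the single best remaining cell) gives $720, worse by 104.
Talus's own top slot is Slot 6 ($147), but forcing Talus→Slot 6 and reassigning the rest optimally gives only $752 — worse by 72.

Talus receives Slot 1.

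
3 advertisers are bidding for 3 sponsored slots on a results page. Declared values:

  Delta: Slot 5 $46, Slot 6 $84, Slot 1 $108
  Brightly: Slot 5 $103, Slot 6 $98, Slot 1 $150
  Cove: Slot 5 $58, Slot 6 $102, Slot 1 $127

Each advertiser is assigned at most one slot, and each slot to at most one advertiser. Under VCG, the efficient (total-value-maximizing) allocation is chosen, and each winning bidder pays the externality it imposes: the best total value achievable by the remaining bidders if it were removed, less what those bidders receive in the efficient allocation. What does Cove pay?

Efficient allocation: Delta→Slot 6 ($84), Brightly→Slot 5 ($103), Cove→Slot 1 ($127); total welfare W = $314.
Cove receives Slot 1 at value $127, so the others get W − 127 = $187.
Without Cove: best allocation of the remaining 2 bidders over all 3 slots is Delta→Slot 6 ($84), Brightly→Slot 1 ($150), total $234.
VCG payment = (others' best without Cove) − (others' welfare with Cove) = 234 − 187 = $47.

Cove pays $47.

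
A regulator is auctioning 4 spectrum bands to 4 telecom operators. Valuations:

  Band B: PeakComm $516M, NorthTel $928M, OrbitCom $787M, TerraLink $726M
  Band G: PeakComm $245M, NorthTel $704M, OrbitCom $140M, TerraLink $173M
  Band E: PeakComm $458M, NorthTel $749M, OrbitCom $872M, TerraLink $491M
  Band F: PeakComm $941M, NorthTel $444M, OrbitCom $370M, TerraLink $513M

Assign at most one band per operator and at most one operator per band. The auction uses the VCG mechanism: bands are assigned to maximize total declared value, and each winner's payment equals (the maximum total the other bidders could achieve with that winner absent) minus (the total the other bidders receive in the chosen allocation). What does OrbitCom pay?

Efficient allocation: PeakComm→Band F ($941M), NorthTel→Band G ($704M), OrbitCom→Band E ($872M), TerraLink→Band B ($726M); total welfare W = $3243M.
OrbitCom receives Band E at value $872M, so the others get W − 872 = $2371M.
Without OrbitCom: best allocation of the remaining 3 bidders over all 4 bands is PeakComm→Band F ($941M), NorthTel→Band E ($749M), TerraLink→Band B ($726M), total $2416M.
VCG payment = (others' best without OrbitCom) − (others' welfare with OrbitCom) = 2416 − 2371 = $45M.

OrbitCom pays $45M.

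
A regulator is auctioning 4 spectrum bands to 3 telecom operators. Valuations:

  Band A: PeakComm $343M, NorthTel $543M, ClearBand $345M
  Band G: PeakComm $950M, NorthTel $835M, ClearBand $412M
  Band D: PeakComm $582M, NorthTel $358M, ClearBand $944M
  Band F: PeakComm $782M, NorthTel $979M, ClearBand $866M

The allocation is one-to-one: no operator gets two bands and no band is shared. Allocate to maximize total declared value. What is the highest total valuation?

Max total: $2873M

Optimal: PeakComm→Band G ($950M), NorthTel→Band F ($979M), ClearBand→Band D ($944M) — total 950+979+944 = $2873M.
Column-greedy (each band in turn goes to its best remaining operator) gives $2437M, worse by 436.
Checked against all permutations: $2873M is optimal.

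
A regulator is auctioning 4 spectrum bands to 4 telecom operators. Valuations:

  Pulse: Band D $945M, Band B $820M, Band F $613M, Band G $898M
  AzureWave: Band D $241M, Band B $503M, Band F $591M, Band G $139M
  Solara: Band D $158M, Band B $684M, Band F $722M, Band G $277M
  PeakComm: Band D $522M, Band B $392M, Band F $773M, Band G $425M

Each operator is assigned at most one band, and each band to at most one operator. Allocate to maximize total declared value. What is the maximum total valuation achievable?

Maximum total: $2695M

Optimal: Pulse→Band G ($898M), AzureWave→Band F ($591M), Solara→Band B ($684M), PeakComm→Band D ($522M) — total 898+591+684+522 = $2695M.
Row-greedy (each operator in turn takes its best remaining band) gives $2645M, worse by 50.
Next-best assignment: Pulse→Band D, AzureWave→Band F, Solara→Band B, PeakComm→Band G = $2645M.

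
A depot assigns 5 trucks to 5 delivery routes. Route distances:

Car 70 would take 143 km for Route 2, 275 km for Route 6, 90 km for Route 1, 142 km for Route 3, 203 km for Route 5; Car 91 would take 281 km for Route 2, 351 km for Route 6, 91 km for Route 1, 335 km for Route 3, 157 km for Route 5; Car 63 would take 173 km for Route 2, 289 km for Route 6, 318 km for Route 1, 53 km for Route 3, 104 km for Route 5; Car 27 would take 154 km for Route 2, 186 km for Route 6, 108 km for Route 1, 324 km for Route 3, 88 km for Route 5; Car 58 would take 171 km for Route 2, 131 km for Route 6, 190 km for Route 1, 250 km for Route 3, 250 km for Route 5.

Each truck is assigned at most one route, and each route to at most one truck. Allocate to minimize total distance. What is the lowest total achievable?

Treat this as an assignment problem: match each truck to one route.
Optimal: Car 70→Route 2 (143 km), Car 91→Route 1 (91 km), Car 63→Route 3 (53 km), Car 27→Route 5 (88 km), Car 58→Route 6 (131 km) — total 143+91+53+88+131 = 506 km.
Min-entry greedy (repeatedly take the single cheapest remaining cell) gives 643 km, worse by 137.
Checked against all permutations: 506 km is optimal.

Min total: 506 km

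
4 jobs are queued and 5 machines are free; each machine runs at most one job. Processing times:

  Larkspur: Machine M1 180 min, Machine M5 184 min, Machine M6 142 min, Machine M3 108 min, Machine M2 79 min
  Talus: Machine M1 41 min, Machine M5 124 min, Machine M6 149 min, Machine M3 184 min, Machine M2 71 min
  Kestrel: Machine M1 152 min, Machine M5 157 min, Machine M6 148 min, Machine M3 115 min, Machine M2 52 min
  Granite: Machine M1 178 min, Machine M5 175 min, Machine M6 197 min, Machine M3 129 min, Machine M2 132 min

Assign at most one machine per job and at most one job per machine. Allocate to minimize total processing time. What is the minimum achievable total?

Minimum total: 364 min

This is the linear assignment problem.
Optimal: Larkspur→Machine M6 (142 min), Talus→Machine M1 (41 min), Kestrel→Machine M2 (52 min), Granite→Machine M3 (129 min) — total 142+41+52+129 = 364 min.
Min-entry greedy (repeatedly take the single cheapest remaining cell) gives 376 min, worse by 12.
Every other assignment is strictly worse.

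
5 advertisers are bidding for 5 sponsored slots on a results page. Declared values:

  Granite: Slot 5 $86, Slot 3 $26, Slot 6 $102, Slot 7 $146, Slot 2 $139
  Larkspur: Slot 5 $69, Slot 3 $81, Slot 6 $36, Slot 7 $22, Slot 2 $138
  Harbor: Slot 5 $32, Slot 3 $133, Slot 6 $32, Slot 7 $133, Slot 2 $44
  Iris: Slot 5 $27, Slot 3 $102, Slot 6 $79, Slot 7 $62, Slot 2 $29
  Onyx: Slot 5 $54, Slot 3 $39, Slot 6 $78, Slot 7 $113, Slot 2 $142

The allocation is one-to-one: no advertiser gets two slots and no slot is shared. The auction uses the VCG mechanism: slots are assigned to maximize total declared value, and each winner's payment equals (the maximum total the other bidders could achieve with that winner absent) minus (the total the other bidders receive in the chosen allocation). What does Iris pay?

Iris pays $5.

Efficient allocation: Granite→Slot 7 ($146), Larkspur→Slot 5 ($69), Harbor→Slot 3 ($133), Iris→Slot 6 ($79), Onyx→Slot 2 ($142); total welfare W = $569.
Iris receives Slot 6 at value $79, so the others get W − 79 = $490.
Without Iris: best allocation of the remaining 4 bidders over all 5 slots is Granite→Slot 7 ($146), Larkspur→Slot 2 ($138), Harbor→Slot 3 ($133), Onyx→Slot 6 ($78), total $495.
VCG payment = (others' best without Iris) − (others' welfare with Iris) = 495 − 490 = $5.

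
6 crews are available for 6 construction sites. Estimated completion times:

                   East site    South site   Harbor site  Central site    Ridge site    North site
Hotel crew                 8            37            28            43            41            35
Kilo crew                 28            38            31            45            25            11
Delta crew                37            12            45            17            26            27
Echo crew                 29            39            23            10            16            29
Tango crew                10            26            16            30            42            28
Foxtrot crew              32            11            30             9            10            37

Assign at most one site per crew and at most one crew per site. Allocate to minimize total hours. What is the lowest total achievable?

Optimal: Hotel crew→East site (8 hours), Kilo crew→North site (11 hours), Delta crew→South site (12 hours), Echo crew→Central site (10 hours), Tango crew→Harbor site (16 hours), Foxtrot crew→Ridge site (10 hours) — total 8+11+12+10+16+10 = 67 hours.
Column-greedy (each site in turn goes to its cheapest remaining crew) gives 97 hours, worse by 30.
Swapping Kilo crew↔Hotel crew (Kilo crew→East site 28 hours, Hotel crew→North site 35 hours) adds 44.

Min total: 67 hours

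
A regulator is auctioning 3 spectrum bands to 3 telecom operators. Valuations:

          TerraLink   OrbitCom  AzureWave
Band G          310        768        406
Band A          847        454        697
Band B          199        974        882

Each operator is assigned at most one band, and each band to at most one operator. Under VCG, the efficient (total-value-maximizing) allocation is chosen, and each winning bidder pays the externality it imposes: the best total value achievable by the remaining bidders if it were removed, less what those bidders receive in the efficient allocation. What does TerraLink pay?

TerraLink pays $21M.

Efficient allocation: TerraLink→Band A ($847M), OrbitCom→Band G ($768M), AzureWave→Band B ($882M); total welfare W = $2497M.
TerraLink receives Band A at value $847M, so the others get W − 847 = $1650M.
Without TerraLink: best allocation of the remaining 2 bidders over all 3 bands is OrbitCom→Band B ($974M), AzureWave→Band A ($697M), total $1671M.
VCG payment = (others' best without TerraLink) − (others' welfare with TerraLink) = 1671 − 1650 = $21M.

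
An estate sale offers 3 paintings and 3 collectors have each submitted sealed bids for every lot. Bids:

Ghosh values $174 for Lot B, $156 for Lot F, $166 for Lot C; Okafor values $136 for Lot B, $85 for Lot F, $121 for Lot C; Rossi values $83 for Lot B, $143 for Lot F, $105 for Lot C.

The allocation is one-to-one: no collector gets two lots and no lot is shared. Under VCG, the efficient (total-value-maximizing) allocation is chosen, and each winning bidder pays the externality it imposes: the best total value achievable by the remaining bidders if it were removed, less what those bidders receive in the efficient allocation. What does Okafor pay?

Efficient allocation: Ghosh→Lot C ($166), Okafor→Lot B ($136), Rossi→Lot F ($143); total welfare W = $445.
Okafor receives Lot B at value $136, so the others get W − 136 = $309.
Without Okafor: best allocation of the remaining 2 bidders over all 3 lots is Ghosh→Lot B ($174), Rossi→Lot F ($143), total $317.
VCG payment = (others' best without Okafor) − (others' welfare with Okafor) = 317 − 309 = $8.

Okafor pays $8.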